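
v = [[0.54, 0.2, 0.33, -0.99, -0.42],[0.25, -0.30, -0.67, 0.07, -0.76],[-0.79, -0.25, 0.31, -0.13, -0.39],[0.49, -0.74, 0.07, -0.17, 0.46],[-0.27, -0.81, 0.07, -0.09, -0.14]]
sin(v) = [[0.53, 0.1, 0.47, -1.08, -0.3], [0.18, -0.23, -0.63, 0.2, -0.58], [-0.8, -0.07, 0.37, -0.22, -0.46], [0.65, -0.75, 0.05, -0.2, 0.55], [-0.18, -0.65, 0.10, -0.14, -0.1]]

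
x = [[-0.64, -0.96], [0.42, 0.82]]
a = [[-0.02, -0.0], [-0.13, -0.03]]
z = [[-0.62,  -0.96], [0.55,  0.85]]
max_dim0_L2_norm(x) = 1.26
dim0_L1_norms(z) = [1.17, 1.81]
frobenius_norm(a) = 0.13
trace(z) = 0.23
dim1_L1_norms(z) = [1.58, 1.4]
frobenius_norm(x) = 1.48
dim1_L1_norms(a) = [0.02, 0.16]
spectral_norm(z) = 1.53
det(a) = 0.00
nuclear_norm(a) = 0.14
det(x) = -0.12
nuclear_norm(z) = 1.53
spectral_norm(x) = 1.47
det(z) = 0.00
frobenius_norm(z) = 1.53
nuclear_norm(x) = 1.56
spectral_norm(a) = 0.13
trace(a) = -0.05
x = z + a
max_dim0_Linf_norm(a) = 0.13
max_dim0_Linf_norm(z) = 0.96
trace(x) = 0.18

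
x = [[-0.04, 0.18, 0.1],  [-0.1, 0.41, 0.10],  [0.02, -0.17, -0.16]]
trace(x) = 0.21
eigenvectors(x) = [[-0.35, -0.95, -0.48], [-0.89, -0.27, -0.25], [0.29, 0.18, 0.84]]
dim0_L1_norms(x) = [0.16, 0.76, 0.36]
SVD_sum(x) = [[-0.04, 0.19, 0.07], [-0.09, 0.39, 0.15], [0.04, -0.20, -0.08]] + [[0.01, -0.01, 0.02], [-0.01, 0.02, -0.05], [-0.02, 0.03, -0.08]] + [[-0.0, -0.0, 0.00], [0.0, 0.0, -0.00], [-0.00, -0.0, 0.00]]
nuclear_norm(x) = 0.64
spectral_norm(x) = 0.52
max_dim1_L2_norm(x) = 0.43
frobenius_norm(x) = 0.54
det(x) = 0.00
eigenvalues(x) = [0.34, -0.01, -0.12]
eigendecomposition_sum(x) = [[-0.04, 0.15, 0.02], [-0.10, 0.40, 0.06], [0.03, -0.13, -0.02]] + [[-0.01, 0.00, -0.0], [-0.00, 0.0, -0.0], [0.00, -0.0, 0.00]] + [[0.01, 0.02, 0.08],  [0.0, 0.01, 0.04],  [-0.01, -0.04, -0.14]]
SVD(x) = [[-0.40, 0.24, 0.89], [-0.82, -0.53, -0.22], [0.41, -0.81, 0.41]] @ diag([0.5241450123105912, 0.11065501944099833, 0.005241444690397061]) @ [[0.2,  -0.91,  -0.36], [0.24,  -0.31,  0.92], [-0.95,  -0.27,  0.16]]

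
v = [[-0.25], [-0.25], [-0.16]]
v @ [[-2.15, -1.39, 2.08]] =[[0.54,0.35,-0.52], [0.54,0.35,-0.52], [0.34,0.22,-0.33]]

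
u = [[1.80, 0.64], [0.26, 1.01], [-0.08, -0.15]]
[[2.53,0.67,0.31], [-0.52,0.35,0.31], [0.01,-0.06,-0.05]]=u @ [[1.75, 0.27, 0.07],[-0.97, 0.28, 0.29]]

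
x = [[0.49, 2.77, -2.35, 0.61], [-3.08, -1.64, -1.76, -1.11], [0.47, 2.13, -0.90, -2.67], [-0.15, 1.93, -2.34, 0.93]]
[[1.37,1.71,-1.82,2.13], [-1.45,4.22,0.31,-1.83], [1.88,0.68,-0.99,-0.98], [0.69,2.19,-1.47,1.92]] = x@[[-0.1, -0.8, -0.45, 0.05], [0.83, -0.01, -0.05, 0.53], [0.33, -0.93, 0.63, -0.06], [-0.17, -0.09, 0.04, 0.82]]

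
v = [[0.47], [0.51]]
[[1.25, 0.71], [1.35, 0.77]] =v @ [[2.65, 1.51]]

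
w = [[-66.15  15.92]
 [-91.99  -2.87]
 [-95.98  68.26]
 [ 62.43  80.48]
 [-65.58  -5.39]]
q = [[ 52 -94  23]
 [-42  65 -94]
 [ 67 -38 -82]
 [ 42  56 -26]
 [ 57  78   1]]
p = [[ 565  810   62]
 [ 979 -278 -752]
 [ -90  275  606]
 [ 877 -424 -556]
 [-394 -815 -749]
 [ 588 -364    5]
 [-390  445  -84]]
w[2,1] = 68.26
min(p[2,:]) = -90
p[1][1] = -278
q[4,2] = 1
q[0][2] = 23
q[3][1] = 56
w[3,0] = 62.43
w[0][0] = -66.15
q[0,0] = 52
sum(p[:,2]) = -1468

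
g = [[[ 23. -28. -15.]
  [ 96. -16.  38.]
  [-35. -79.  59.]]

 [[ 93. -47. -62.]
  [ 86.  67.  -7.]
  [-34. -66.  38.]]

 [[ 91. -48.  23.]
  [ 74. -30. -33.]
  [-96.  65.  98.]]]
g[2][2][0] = -96.0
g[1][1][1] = 67.0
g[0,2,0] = -35.0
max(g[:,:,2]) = 98.0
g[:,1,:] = [[96.0, -16.0, 38.0], [86.0, 67.0, -7.0], [74.0, -30.0, -33.0]]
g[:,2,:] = [[-35.0, -79.0, 59.0], [-34.0, -66.0, 38.0], [-96.0, 65.0, 98.0]]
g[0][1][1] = -16.0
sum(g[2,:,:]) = 144.0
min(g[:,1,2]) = -33.0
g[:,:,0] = [[23.0, 96.0, -35.0], [93.0, 86.0, -34.0], [91.0, 74.0, -96.0]]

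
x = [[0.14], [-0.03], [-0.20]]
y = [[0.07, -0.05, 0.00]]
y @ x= [[0.01]]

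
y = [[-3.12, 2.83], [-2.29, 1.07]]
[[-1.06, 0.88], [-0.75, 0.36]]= y@[[0.32,-0.02],[-0.02,0.29]]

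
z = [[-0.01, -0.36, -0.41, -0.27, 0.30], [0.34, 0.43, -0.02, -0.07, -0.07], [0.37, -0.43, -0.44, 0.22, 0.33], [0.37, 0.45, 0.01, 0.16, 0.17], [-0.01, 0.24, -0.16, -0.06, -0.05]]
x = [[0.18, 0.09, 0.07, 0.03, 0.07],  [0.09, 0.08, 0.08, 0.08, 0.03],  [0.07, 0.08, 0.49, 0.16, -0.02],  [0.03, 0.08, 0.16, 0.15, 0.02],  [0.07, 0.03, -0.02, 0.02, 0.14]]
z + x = [[0.17, -0.27, -0.34, -0.24, 0.37],  [0.43, 0.51, 0.06, 0.01, -0.04],  [0.44, -0.35, 0.05, 0.38, 0.31],  [0.40, 0.53, 0.17, 0.31, 0.19],  [0.06, 0.27, -0.18, -0.04, 0.09]]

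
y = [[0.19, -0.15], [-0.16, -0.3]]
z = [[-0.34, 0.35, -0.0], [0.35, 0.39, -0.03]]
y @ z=[[-0.12,0.01,0.00], [-0.05,-0.17,0.01]]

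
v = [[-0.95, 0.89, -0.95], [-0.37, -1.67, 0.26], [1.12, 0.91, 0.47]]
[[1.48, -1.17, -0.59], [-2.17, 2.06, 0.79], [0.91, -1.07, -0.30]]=v@[[-0.46, 0.15, 0.22], [1.44, -1.29, -0.54], [0.25, -0.13, -0.11]]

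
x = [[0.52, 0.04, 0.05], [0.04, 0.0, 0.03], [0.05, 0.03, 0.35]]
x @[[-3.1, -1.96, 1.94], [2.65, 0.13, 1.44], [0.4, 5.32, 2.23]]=[[-1.49, -0.75, 1.18], [-0.11, 0.08, 0.14], [0.06, 1.77, 0.92]]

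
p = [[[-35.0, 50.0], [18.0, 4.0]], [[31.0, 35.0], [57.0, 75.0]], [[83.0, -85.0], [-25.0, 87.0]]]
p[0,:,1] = [50.0, 4.0]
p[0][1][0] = 18.0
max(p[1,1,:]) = 75.0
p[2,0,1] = -85.0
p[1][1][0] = 57.0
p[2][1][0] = -25.0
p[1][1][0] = 57.0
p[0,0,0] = -35.0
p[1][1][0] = 57.0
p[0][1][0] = 18.0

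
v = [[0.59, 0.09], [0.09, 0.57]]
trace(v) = 1.16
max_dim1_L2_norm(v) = 0.6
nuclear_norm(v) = 1.16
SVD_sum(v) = [[0.37, 0.33], [0.33, 0.30]] + [[0.22, -0.24],[-0.24, 0.27]]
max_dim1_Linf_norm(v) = 0.59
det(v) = 0.33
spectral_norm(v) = 0.67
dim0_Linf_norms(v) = [0.59, 0.57]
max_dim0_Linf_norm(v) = 0.59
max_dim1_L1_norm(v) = 0.68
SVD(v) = [[-0.75, -0.67], [-0.67, 0.75]] @ diag([0.6705538513813741, 0.4894461486186258]) @ [[-0.75, -0.67],[-0.67, 0.75]]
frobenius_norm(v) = 0.83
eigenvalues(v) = [0.67, 0.49]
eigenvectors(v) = [[0.75,-0.67],[0.67,0.75]]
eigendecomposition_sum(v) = [[0.37,  0.33], [0.33,  0.3]] + [[0.22,  -0.24], [-0.24,  0.27]]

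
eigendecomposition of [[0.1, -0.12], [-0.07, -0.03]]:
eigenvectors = [[0.93, 0.56], [-0.37, 0.83]]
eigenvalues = [0.15, -0.08]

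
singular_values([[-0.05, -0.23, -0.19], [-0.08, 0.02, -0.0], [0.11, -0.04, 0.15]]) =[0.32, 0.17, 0.06]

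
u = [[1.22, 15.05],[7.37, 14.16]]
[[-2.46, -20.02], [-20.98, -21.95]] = u@ [[-3.00, -0.5], [0.08, -1.29]]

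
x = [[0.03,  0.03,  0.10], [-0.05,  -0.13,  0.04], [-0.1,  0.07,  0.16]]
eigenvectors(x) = [[-0.47+0.51j,(-0.47-0.51j),0.03+0.00j], [-0.05-0.09j,-0.05+0.09j,(-0.97+0j)], [(-0.71+0j),(-0.71-0j),(0.24+0j)]]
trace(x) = 0.06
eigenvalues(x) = [(0.1+0.08j), (0.1-0.08j), (-0.14+0j)]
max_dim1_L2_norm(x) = 0.2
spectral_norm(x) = 0.22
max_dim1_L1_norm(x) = 0.33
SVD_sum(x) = [[-0.03,0.03,0.07], [-0.0,0.00,0.01], [-0.08,0.06,0.17]] + [[0.01, 0.02, -0.0],  [-0.05, -0.13, 0.02],  [0.00, 0.0, -0.00]] + [[0.05, -0.02, 0.03],[0.01, -0.00, 0.0],[-0.02, 0.01, -0.01]]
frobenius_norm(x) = 0.27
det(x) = -0.00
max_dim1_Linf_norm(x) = 0.16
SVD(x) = [[0.39, -0.15, -0.91], [0.06, 0.99, -0.14], [0.92, -0.0, 0.4]] @ diag([0.21696763842292116, 0.14563056987555173, 0.07082923827701822]) @ [[-0.38,0.31,0.87], [-0.37,-0.91,0.17], [-0.85,0.26,-0.47]]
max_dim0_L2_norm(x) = 0.19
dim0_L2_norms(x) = [0.12, 0.15, 0.19]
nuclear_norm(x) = 0.43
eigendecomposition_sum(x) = [[0.01+0.08j, (0.01-0.01j), 0.05-0.06j], [-0.01-0.00j, 0.00+0.00j, (0.01+0.01j)], [(-0.05+0.07j), (0.02+0j), 0.08-0.01j]] + [[(0.01-0.08j), 0.01+0.01j, (0.05+0.06j)], [-0.01+0.00j, -0j, 0.01-0.01j], [-0.05-0.07j, (0.02-0j), 0.08+0.01j]] + [[0.00-0.00j, 0j, -0.00+0.00j],  [-0.02+0.00j, -0.13-0.00j, (0.03-0j)],  [(0.01-0j), (0.03+0j), (-0.01+0j)]]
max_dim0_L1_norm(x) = 0.3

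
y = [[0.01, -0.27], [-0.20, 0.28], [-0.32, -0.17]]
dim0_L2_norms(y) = [0.38, 0.42]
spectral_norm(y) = 0.43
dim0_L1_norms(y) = [0.53, 0.72]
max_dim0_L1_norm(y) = 0.72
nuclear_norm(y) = 0.80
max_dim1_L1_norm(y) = 0.49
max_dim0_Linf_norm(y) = 0.32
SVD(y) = [[0.63, -0.05], [-0.71, -0.44], [0.31, -0.89]] @ diag([0.42506967817169156, 0.3768497959386666]) @ [[0.11,-0.99], [0.99,0.11]]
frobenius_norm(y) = 0.57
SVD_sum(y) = [[0.03, -0.27], [-0.03, 0.3], [0.01, -0.13]] + [[-0.02, -0.0], [-0.17, -0.02], [-0.33, -0.04]]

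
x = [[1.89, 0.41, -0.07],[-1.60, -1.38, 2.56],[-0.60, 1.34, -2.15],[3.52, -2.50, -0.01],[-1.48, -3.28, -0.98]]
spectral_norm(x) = 4.79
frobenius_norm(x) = 7.35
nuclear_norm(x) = 12.58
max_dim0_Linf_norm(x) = 3.52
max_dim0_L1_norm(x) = 9.09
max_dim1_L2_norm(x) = 4.32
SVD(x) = [[-0.18,-0.37,0.13],[-0.09,0.63,0.49],[0.36,-0.23,-0.51],[-0.86,-0.28,-0.05],[-0.30,0.57,-0.69]] @ diag([4.78541524063013, 4.526300281294591, 3.271590857411326]) @ [[-0.63, 0.77, -0.14], [-0.76, -0.55, 0.35], [0.19, 0.32, 0.93]]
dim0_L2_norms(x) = [4.59, 4.57, 3.48]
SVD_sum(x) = [[0.54, -0.66, 0.12],[0.26, -0.32, 0.06],[-1.07, 1.31, -0.24],[2.58, -3.16, 0.58],[0.91, -1.12, 0.2]] + [[1.27, 0.93, -0.59], [-2.17, -1.59, 1.0], [0.79, 0.57, -0.36], [0.97, 0.71, -0.45], [-1.96, -1.43, 0.91]] + [[0.08, 0.14, 0.40],[0.31, 0.53, 1.5],[-0.32, -0.54, -1.55],[-0.03, -0.05, -0.14],[-0.43, -0.73, -2.09]]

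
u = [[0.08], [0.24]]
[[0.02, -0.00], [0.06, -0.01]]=u @ [[0.26, -0.05]]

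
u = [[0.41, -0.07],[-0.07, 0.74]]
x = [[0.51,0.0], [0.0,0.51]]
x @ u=[[0.21, -0.04], [-0.04, 0.38]]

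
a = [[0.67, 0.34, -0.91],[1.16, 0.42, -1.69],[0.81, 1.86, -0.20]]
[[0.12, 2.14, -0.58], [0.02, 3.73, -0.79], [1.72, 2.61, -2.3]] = a @ [[1.07, -0.47, -4.30], [0.55, 1.37, 0.38], [0.86, -2.19, -2.39]]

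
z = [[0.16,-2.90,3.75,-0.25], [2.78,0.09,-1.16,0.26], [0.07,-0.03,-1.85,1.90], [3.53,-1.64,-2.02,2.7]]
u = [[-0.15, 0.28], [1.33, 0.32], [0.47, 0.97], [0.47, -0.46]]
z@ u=[[-2.24,  2.87], [-0.72,  -0.44], [-0.03,  -2.66], [-2.39,  -2.74]]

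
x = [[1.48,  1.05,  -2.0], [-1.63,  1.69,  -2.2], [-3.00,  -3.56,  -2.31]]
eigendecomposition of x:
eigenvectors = [[(0.23+0j), (0.8+0j), 0.80-0.00j],[0.38+0.00j, (-0+0.29j), (-0-0.29j)],[(0.9+0j), (-0.5-0.14j), (-0.5+0.14j)]]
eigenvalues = [(-4.57+0j), (2.72+0.72j), (2.72-0.72j)]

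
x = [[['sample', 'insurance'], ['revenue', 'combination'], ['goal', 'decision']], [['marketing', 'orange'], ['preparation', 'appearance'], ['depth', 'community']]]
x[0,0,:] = ['sample', 'insurance']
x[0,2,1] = 'decision'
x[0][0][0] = 'sample'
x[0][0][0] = 'sample'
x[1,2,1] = 'community'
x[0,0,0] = 'sample'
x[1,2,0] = 'depth'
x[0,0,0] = 'sample'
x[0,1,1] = 'combination'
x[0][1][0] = 'revenue'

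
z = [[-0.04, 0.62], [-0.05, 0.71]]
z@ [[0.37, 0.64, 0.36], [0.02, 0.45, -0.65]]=[[-0.00, 0.25, -0.42], [-0.00, 0.29, -0.48]]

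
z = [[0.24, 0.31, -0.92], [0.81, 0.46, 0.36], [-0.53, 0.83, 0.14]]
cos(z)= [[0.62, 0.24, 0.11], [-0.17, 0.63, 0.23], [-0.20, -0.16, 0.61]]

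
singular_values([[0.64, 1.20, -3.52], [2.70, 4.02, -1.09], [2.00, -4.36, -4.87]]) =[7.2, 5.57, 1.68]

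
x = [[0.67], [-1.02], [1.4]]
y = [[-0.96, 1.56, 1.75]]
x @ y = [[-0.64, 1.05, 1.17], [0.98, -1.59, -1.78], [-1.34, 2.18, 2.45]]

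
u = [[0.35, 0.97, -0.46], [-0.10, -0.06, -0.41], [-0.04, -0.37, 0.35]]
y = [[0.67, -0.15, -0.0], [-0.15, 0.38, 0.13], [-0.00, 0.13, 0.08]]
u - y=[[-0.32, 1.12, -0.46], [0.05, -0.44, -0.54], [-0.04, -0.5, 0.27]]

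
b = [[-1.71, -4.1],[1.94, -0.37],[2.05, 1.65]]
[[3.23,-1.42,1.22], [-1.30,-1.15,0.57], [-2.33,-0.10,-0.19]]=b @ [[-0.76, -0.49, 0.22],[-0.47, 0.55, -0.39]]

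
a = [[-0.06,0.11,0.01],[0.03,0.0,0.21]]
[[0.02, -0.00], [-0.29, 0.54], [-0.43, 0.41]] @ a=[[-0.00, 0.00, 0.00], [0.03, -0.03, 0.11], [0.04, -0.05, 0.08]]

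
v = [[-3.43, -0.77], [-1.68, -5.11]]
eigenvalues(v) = [-2.86, -5.68]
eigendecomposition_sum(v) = [[-2.28,0.78], [1.7,-0.58]] + [[-1.15, -1.55], [-3.38, -4.53]]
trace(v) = -8.54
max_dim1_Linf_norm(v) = 5.11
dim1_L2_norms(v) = [3.52, 5.38]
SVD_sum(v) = [[-1.24, -2.08],[-2.69, -4.51]] + [[-2.19, 1.31],[1.01, -0.60]]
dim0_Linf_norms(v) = [3.43, 5.11]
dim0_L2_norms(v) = [3.82, 5.17]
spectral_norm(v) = 5.78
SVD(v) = [[0.42, 0.91], [0.91, -0.42]] @ diag([5.7795100401368895, 2.8088367157876757]) @ [[-0.51, -0.86],  [-0.86, 0.51]]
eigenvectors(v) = [[0.80,0.32], [-0.6,0.95]]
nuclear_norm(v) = 8.59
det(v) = 16.23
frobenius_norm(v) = 6.43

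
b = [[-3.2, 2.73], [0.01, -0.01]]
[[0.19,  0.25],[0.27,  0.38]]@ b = [[-0.61, 0.52], [-0.86, 0.73]]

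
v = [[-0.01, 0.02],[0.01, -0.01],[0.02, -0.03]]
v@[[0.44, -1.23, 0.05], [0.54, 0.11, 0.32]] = [[0.01, 0.01, 0.01], [-0.0, -0.01, -0.00], [-0.01, -0.03, -0.01]]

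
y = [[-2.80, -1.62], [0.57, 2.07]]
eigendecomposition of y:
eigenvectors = [[-0.99,0.33], [0.12,-0.94]]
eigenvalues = [-2.6, 1.87]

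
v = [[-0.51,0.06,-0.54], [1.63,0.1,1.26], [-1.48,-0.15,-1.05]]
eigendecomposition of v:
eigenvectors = [[0.32, -0.59, -0.42],[-0.73, -0.32, 0.77],[0.60, 0.74, 0.48]]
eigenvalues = [-1.66, 0.2, -0.0]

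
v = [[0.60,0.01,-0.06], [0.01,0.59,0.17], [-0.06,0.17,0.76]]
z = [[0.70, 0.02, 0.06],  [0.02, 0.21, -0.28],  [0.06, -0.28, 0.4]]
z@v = [[0.42, 0.03, 0.01], [0.03, 0.08, -0.18], [0.01, -0.1, 0.25]]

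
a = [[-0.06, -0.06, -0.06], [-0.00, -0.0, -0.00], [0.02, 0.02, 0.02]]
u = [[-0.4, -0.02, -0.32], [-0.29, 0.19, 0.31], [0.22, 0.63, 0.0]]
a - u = [[0.34,-0.04,0.26], [0.29,-0.19,-0.31], [-0.2,-0.61,0.02]]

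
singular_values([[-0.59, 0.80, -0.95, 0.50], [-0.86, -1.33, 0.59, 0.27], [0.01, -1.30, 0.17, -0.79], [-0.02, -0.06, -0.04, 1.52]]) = [2.35, 1.74, 0.97, 0.5]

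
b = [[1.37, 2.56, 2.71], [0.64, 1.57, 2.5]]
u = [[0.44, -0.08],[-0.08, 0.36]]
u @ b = [[0.55,1.0,0.99], [0.12,0.36,0.68]]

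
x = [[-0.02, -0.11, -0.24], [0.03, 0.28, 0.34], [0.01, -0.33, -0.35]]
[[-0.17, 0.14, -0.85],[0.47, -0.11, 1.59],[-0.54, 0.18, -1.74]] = x@[[0.79, 2.24, 0.61], [1.89, 0.63, 3.07], [-0.23, -1.05, 2.1]]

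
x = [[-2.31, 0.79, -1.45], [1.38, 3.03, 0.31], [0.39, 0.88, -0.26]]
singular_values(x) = [3.52, 2.79, 0.28]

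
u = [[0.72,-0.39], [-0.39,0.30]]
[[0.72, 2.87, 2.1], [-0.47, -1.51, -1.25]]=u @ [[0.50, 4.24, 2.21], [-0.92, 0.47, -1.31]]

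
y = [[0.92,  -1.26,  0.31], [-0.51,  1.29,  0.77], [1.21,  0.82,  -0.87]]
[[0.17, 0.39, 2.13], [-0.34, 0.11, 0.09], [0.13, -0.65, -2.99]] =y @ [[0.07, -0.04, -0.1],[-0.13, -0.22, -1.24],[-0.18, 0.48, 2.13]]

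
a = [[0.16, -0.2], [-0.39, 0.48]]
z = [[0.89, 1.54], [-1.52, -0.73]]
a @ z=[[0.45, 0.39],  [-1.08, -0.95]]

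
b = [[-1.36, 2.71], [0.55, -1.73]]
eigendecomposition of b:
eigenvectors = [[0.93, -0.89], [0.36, 0.46]]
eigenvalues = [-0.31, -2.78]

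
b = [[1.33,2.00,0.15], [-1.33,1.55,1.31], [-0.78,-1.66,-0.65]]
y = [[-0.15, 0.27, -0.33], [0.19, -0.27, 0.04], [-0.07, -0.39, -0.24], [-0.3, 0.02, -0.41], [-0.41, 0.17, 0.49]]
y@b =[[-0.30, 0.67, 0.55], [0.58, -0.1, -0.35], [0.61, -0.35, -0.37], [-0.11, 0.11, 0.25], [-1.15, -1.37, -0.16]]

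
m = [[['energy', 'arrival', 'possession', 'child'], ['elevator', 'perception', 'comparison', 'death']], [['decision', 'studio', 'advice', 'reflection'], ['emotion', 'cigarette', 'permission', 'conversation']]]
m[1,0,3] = 'reflection'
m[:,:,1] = [['arrival', 'perception'], ['studio', 'cigarette']]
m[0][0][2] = 'possession'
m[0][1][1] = 'perception'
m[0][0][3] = 'child'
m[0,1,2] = 'comparison'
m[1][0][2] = 'advice'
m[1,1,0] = 'emotion'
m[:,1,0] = ['elevator', 'emotion']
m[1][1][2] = 'permission'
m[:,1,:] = [['elevator', 'perception', 'comparison', 'death'], ['emotion', 'cigarette', 'permission', 'conversation']]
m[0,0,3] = 'child'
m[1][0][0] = 'decision'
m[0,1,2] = 'comparison'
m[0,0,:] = ['energy', 'arrival', 'possession', 'child']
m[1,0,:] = ['decision', 'studio', 'advice', 'reflection']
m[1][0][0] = 'decision'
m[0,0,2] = 'possession'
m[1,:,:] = [['decision', 'studio', 'advice', 'reflection'], ['emotion', 'cigarette', 'permission', 'conversation']]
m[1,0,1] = 'studio'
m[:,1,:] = [['elevator', 'perception', 'comparison', 'death'], ['emotion', 'cigarette', 'permission', 'conversation']]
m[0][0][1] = 'arrival'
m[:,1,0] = ['elevator', 'emotion']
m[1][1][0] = 'emotion'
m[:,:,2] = [['possession', 'comparison'], ['advice', 'permission']]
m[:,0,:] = [['energy', 'arrival', 'possession', 'child'], ['decision', 'studio', 'advice', 'reflection']]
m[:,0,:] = [['energy', 'arrival', 'possession', 'child'], ['decision', 'studio', 'advice', 'reflection']]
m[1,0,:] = ['decision', 'studio', 'advice', 'reflection']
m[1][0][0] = 'decision'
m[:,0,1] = ['arrival', 'studio']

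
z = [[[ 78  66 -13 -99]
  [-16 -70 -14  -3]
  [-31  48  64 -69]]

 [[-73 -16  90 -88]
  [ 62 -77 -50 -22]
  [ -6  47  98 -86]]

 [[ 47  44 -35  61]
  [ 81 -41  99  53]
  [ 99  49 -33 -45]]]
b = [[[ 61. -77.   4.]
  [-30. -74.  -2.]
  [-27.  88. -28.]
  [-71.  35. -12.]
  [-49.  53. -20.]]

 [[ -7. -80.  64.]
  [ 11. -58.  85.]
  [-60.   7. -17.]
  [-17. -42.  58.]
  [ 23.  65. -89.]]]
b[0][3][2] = -12.0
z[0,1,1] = -70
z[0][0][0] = 78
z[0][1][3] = -3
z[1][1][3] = -22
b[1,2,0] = -60.0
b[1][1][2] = 85.0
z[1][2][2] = 98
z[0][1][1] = -70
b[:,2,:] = [[-27.0, 88.0, -28.0], [-60.0, 7.0, -17.0]]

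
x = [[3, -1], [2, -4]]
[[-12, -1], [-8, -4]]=x @ [[-4, 0], [0, 1]]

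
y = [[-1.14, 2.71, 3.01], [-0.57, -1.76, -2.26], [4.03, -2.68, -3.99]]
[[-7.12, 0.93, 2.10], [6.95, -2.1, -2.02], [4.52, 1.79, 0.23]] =y @[[-1.41, 1.06, 0.62], [-1.5, 0.39, 1.59], [-1.55, 0.36, -0.5]]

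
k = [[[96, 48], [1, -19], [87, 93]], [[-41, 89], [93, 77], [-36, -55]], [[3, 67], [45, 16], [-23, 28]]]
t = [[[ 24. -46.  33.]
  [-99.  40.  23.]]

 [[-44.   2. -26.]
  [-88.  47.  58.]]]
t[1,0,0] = -44.0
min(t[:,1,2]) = 23.0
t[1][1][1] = 47.0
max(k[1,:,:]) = 93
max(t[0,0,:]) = 33.0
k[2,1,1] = 16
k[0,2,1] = 93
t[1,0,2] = -26.0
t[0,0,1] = -46.0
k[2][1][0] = 45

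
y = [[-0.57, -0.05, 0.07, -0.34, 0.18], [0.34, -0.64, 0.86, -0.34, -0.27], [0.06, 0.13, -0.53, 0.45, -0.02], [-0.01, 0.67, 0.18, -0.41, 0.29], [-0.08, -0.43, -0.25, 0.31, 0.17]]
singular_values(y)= [1.35, 1.08, 0.7, 0.25, 0.0]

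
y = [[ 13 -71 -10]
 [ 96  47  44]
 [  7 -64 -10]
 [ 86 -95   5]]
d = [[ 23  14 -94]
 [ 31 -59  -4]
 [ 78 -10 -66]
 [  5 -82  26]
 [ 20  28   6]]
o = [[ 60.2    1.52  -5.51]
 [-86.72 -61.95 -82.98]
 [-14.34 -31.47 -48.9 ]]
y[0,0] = 13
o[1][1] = -61.95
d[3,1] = -82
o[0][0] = 60.2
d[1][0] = 31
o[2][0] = -14.34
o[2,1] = -31.47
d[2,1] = -10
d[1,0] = 31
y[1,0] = 96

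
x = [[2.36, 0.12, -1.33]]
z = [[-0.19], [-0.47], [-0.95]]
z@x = [[-0.45, -0.02, 0.25],[-1.11, -0.06, 0.63],[-2.24, -0.11, 1.26]]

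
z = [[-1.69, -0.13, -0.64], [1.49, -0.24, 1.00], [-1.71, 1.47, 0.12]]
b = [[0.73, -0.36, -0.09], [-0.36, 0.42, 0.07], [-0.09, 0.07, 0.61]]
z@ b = [[-1.13,0.51,-0.25], [1.08,-0.57,0.46], [-1.79,1.24,0.33]]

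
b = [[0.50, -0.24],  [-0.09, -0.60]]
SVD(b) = [[0.59,0.8], [0.80,-0.59]] @ diag([0.6643556398766799, 0.4840780761034805]) @ [[0.34, -0.94],[0.94, 0.34]]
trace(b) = -0.10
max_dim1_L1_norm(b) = 0.74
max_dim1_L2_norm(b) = 0.61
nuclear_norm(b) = 1.15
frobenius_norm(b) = 0.82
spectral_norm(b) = 0.66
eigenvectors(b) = [[1.0, 0.21], [-0.08, 0.98]]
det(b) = -0.32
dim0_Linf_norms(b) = [0.5, 0.6]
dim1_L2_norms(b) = [0.55, 0.61]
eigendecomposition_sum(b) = [[0.51, -0.11],[-0.04, 0.01]] + [[-0.01, -0.13], [-0.05, -0.61]]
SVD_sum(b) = [[0.13, -0.37], [0.18, -0.50]] + [[0.37,0.13], [-0.27,-0.10]]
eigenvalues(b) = [0.52, -0.62]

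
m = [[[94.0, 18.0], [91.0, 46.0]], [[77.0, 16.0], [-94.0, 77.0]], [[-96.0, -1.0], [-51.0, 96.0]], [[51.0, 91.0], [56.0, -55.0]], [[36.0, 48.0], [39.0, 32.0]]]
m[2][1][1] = 96.0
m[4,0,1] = 48.0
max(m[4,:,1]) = 48.0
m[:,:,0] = [[94.0, 91.0], [77.0, -94.0], [-96.0, -51.0], [51.0, 56.0], [36.0, 39.0]]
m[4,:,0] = [36.0, 39.0]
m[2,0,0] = -96.0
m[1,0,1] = 16.0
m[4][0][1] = 48.0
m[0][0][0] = 94.0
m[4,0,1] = 48.0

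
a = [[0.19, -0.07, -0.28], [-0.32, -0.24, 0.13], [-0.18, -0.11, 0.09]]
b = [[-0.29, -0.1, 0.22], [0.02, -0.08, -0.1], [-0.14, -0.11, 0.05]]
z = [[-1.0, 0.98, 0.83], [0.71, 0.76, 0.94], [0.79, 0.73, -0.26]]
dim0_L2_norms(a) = [0.41, 0.27, 0.32]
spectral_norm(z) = 1.80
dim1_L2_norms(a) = [0.35, 0.42, 0.23]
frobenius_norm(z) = 2.42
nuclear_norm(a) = 0.79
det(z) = 1.72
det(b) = 0.00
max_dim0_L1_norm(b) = 0.45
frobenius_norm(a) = 0.59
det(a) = 0.00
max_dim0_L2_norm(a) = 0.41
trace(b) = -0.32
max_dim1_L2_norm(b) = 0.38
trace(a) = 0.04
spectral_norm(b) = 0.42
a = z @ b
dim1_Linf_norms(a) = [0.28, 0.32, 0.18]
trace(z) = -0.50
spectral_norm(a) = 0.53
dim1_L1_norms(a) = [0.54, 0.69, 0.38]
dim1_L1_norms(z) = [2.81, 2.41, 1.78]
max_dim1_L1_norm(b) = 0.61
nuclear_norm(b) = 0.56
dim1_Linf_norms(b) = [0.29, 0.1, 0.14]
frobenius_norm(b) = 0.44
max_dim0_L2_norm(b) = 0.32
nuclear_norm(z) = 3.93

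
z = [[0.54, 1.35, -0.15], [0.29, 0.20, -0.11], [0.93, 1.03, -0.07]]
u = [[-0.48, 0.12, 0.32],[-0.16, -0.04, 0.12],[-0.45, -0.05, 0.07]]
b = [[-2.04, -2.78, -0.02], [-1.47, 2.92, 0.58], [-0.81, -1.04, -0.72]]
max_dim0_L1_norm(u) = 1.09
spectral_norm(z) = 2.01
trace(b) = 0.16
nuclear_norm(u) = 1.01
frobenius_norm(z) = 2.05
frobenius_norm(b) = 5.02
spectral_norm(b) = 4.26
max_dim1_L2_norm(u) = 0.59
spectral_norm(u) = 0.75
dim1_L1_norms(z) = [2.04, 0.6, 2.03]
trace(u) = -0.45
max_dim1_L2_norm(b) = 3.45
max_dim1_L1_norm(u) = 0.92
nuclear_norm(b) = 7.49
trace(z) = 0.67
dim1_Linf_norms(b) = [2.78, 2.92, 1.04]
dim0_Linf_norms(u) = [0.48, 0.12, 0.32]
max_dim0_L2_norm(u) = 0.68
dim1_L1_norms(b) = [4.84, 4.97, 2.57]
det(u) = -0.01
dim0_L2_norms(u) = [0.68, 0.14, 0.35]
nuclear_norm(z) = 2.49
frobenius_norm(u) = 0.77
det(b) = 7.23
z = u @ b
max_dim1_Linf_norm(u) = 0.48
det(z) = -0.07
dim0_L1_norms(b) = [4.32, 6.74, 1.32]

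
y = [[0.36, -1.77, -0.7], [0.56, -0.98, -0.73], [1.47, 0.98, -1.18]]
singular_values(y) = [2.33, 2.16, 0.0]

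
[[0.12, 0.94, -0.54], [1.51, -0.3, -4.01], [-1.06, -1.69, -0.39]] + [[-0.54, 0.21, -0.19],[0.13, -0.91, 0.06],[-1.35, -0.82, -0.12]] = [[-0.42, 1.15, -0.73],[1.64, -1.21, -3.95],[-2.41, -2.51, -0.51]]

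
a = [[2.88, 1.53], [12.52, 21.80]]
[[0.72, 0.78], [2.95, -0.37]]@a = [[11.84, 18.11], [3.86, -3.55]]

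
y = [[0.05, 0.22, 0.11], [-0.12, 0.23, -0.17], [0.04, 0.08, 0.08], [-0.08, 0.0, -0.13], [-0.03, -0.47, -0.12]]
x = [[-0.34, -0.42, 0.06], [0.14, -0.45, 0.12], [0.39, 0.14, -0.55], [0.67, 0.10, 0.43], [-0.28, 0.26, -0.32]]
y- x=[[0.39, 0.64, 0.05], [-0.26, 0.68, -0.29], [-0.35, -0.06, 0.63], [-0.75, -0.10, -0.56], [0.25, -0.73, 0.20]]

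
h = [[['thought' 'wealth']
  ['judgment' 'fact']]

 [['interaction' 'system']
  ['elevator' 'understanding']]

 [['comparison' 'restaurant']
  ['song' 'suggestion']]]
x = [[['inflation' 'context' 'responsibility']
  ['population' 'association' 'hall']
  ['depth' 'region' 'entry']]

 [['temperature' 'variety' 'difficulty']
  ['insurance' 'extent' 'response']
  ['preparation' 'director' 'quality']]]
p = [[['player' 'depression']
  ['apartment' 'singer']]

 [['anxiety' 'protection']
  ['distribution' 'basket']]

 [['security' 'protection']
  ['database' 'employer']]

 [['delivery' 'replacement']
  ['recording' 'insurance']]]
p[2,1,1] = 'employer'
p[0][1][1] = 'singer'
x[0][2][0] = 'depth'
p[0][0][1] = 'depression'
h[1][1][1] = 'understanding'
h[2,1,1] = 'suggestion'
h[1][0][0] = 'interaction'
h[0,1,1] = 'fact'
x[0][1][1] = 'association'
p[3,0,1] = 'replacement'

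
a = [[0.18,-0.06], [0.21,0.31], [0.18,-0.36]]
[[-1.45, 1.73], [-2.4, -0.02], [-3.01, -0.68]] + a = [[-1.27, 1.67], [-2.19, 0.29], [-2.83, -1.04]]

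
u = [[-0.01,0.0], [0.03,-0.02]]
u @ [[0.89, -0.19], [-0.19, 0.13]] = [[-0.01, 0.0], [0.03, -0.01]]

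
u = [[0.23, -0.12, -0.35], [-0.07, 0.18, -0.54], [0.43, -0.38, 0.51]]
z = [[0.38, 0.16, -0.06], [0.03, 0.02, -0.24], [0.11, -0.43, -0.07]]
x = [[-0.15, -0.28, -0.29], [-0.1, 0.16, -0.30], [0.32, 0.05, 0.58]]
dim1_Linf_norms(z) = [0.38, 0.24, 0.43]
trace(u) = 0.92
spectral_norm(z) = 0.46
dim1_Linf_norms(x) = [0.29, 0.3, 0.58]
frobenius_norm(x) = 0.87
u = x + z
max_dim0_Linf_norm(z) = 0.43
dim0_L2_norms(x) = [0.37, 0.33, 0.71]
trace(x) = 0.59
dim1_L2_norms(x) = [0.43, 0.35, 0.66]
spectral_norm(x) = 0.81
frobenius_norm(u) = 1.05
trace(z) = 0.33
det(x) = 0.01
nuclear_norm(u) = 1.45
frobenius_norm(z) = 0.66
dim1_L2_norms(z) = [0.42, 0.24, 0.45]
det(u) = 0.02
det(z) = -0.04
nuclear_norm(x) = 1.16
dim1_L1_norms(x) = [0.72, 0.56, 0.95]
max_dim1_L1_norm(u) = 1.32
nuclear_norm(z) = 1.10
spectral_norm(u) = 0.94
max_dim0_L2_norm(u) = 0.82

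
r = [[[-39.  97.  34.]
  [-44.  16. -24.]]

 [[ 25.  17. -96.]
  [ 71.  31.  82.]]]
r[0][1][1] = 16.0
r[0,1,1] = 16.0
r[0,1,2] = -24.0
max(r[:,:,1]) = 97.0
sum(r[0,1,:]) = -52.0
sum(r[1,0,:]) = -54.0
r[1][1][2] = 82.0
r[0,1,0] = -44.0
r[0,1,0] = -44.0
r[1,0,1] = 17.0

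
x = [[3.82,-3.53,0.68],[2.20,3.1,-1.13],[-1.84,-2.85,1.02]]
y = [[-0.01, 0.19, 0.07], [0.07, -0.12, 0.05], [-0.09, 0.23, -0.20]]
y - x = [[-3.83, 3.72, -0.61], [-2.13, -3.22, 1.18], [1.75, 3.08, -1.22]]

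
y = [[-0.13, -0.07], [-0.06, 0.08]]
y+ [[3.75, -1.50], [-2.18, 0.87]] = [[3.62,-1.57], [-2.24,0.95]]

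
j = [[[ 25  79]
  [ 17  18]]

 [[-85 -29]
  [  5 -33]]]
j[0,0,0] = 25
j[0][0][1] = 79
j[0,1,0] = 17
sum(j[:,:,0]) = -38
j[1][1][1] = -33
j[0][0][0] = 25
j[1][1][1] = -33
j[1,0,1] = -29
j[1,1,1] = -33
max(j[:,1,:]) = 18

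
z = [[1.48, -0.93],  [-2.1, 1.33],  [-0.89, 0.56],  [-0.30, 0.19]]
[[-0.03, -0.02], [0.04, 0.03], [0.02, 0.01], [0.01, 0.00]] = z @ [[-0.28, -0.21], [-0.41, -0.31]]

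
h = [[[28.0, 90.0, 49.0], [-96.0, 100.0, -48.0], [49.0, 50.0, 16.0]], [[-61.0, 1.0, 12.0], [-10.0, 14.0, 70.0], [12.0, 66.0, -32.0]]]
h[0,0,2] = 49.0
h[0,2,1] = 50.0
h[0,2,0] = 49.0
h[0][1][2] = -48.0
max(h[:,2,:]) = 66.0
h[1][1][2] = 70.0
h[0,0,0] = 28.0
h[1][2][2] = -32.0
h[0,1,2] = -48.0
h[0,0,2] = 49.0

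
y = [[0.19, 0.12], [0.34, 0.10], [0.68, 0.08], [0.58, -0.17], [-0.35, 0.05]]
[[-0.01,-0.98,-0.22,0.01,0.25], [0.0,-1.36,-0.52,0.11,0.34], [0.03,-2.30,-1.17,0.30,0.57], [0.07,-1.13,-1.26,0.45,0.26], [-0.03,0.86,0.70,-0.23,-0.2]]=y @ [[0.06, -2.97, -1.85, 0.54, 0.72],[-0.18, -3.5, 1.08, -0.78, 0.95]]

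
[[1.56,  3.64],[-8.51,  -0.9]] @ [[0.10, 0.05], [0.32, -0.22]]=[[1.32, -0.72],[-1.14, -0.23]]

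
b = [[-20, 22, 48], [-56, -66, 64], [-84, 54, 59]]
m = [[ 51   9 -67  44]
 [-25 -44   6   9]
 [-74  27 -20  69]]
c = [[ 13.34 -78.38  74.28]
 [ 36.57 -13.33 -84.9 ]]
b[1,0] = -56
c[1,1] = -13.33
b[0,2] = 48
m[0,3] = 44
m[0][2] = -67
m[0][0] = 51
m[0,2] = -67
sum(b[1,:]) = -58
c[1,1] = -13.33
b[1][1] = -66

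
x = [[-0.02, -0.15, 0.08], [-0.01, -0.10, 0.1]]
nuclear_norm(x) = 0.25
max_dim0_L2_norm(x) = 0.18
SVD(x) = [[-0.77, -0.63], [-0.63, 0.77]] @ diag([0.21989005985048105, 0.03237841223642492]) @ [[0.1, 0.82, -0.57],[0.15, 0.55, 0.82]]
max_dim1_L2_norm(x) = 0.17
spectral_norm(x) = 0.22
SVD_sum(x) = [[-0.02, -0.14, 0.10],[-0.01, -0.11, 0.08]] + [[-0.00, -0.01, -0.02],[0.00, 0.01, 0.02]]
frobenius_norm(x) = 0.22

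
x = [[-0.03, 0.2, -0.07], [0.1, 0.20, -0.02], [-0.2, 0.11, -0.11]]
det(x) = 0.000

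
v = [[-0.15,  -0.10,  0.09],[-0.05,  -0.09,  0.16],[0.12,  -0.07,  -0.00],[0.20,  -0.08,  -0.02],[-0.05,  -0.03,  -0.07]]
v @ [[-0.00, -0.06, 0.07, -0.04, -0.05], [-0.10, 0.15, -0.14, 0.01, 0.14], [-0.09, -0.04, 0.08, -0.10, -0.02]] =[[0.00, -0.01, 0.01, -0.00, -0.01], [-0.01, -0.02, 0.02, -0.01, -0.01], [0.01, -0.02, 0.02, -0.01, -0.02], [0.01, -0.02, 0.02, -0.01, -0.02], [0.01, 0.00, -0.0, 0.01, -0.00]]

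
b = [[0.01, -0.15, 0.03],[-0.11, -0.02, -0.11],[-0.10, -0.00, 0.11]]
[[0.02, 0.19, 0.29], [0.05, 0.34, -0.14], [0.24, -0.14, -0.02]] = b @ [[-1.37,-0.80,0.93],  [-0.07,-1.7,-1.75],  [0.92,-1.96,0.62]]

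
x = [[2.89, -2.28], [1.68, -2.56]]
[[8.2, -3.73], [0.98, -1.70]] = x @ [[5.26,-1.59], [3.07,-0.38]]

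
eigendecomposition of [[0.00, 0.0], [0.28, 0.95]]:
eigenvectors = [[0.00, 0.96], [1.0, -0.28]]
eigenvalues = [0.95, 0.0]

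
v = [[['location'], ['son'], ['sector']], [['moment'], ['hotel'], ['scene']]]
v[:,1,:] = [['son'], ['hotel']]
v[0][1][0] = 'son'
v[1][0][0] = 'moment'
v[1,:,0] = ['moment', 'hotel', 'scene']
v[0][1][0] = 'son'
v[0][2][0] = 'sector'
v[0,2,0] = 'sector'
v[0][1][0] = 'son'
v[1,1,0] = 'hotel'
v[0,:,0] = ['location', 'son', 'sector']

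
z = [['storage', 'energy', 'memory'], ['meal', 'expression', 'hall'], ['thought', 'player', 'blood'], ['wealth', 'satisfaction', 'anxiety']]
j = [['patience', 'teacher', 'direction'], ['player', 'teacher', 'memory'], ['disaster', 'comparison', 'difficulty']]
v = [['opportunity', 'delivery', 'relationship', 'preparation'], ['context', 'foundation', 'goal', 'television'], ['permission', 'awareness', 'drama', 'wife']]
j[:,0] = ['patience', 'player', 'disaster']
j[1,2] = 'memory'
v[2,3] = 'wife'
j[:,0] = ['patience', 'player', 'disaster']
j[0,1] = 'teacher'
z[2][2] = 'blood'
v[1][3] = 'television'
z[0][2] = 'memory'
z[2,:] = ['thought', 'player', 'blood']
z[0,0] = 'storage'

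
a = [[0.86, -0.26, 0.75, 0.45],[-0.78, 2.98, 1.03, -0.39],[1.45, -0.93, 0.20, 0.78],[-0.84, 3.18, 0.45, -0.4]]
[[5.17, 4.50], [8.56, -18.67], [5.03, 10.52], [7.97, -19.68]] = a@[[5.05, 3.95], [3.72, -5.06], [1.77, -0.41], [1.04, 0.22]]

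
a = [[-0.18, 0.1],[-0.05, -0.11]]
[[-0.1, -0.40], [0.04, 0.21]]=a @ [[0.28, 0.95], [-0.53, -2.33]]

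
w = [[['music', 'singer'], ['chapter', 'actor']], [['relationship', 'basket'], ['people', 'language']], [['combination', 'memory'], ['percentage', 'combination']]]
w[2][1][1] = 'combination'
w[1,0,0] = 'relationship'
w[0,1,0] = 'chapter'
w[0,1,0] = 'chapter'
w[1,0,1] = 'basket'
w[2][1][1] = 'combination'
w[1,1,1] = 'language'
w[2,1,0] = 'percentage'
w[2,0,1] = 'memory'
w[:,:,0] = [['music', 'chapter'], ['relationship', 'people'], ['combination', 'percentage']]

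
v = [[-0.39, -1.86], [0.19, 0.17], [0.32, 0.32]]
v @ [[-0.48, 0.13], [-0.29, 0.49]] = [[0.73,  -0.96], [-0.14,  0.11], [-0.25,  0.20]]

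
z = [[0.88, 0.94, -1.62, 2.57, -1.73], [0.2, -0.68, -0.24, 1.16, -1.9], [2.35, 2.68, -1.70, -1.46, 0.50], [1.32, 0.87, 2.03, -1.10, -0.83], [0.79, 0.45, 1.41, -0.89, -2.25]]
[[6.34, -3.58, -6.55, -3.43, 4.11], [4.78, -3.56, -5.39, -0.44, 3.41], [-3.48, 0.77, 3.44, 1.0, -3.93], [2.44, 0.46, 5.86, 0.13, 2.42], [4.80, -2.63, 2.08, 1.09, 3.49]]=z @ [[-0.29, 0.16, -0.34, 0.03, -0.04], [0.84, 0.31, 2.06, -0.90, 0.43], [1.04, 0.72, 2.06, -0.64, 1.32], [1.55, 0.05, -1.14, -1.68, 1.46], [-2.03, 1.72, 1.11, -0.39, -1.23]]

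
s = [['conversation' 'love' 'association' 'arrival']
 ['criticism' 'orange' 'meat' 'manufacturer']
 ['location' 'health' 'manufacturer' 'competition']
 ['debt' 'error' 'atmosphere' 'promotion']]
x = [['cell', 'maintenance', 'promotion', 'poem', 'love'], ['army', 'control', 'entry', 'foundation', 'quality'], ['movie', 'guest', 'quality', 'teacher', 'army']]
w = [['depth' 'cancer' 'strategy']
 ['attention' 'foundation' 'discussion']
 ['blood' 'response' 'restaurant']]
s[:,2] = ['association', 'meat', 'manufacturer', 'atmosphere']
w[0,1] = 'cancer'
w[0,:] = ['depth', 'cancer', 'strategy']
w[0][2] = 'strategy'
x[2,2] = 'quality'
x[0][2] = 'promotion'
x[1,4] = 'quality'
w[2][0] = 'blood'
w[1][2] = 'discussion'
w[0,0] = 'depth'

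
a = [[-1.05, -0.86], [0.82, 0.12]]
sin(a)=[[-1.09, -0.82], [0.78, 0.02]]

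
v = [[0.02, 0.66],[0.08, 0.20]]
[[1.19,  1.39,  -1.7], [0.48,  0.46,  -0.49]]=v @ [[1.65, 0.51, 0.27], [1.75, 2.09, -2.58]]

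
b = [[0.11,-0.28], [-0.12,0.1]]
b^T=[[0.11, -0.12],  [-0.28, 0.1]]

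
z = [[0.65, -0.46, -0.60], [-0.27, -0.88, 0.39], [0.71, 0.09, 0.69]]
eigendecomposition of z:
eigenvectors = [[(0.03+0.69j), (0.03-0.69j), 0.22+0.00j], [0.10-0.16j, 0.10+0.16j, 0.97+0.00j], [0.70+0.00j, 0.70-0.00j, (-0.14+0j)]]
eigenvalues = [(0.73+0.68j), (0.73-0.68j), (-1+0j)]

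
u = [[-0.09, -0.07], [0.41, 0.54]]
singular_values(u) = [0.69, 0.03]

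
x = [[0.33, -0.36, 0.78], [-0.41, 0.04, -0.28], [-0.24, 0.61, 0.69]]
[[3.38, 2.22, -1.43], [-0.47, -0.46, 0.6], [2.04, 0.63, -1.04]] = x@[[-1.90, -0.6, -0.32], [-2.11, -1.79, 0.06], [4.16, 2.28, -1.67]]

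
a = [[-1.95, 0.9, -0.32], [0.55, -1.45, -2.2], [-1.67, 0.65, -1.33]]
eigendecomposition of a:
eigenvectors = [[(-0.5+0j), (0.03-0.45j), (0.03+0.45j)], [-0.81+0.00j, 0.69+0.00j, (0.69-0j)], [0.30+0.00j, (0.25-0.5j), 0.25+0.50j]]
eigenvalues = [(-0.3+0j), (-2.22+1.23j), (-2.22-1.23j)]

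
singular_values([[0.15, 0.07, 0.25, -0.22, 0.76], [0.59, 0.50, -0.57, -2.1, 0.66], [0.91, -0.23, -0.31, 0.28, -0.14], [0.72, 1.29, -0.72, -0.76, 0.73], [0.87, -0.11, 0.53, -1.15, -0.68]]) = [3.04, 1.66, 1.15, 0.7, 0.59]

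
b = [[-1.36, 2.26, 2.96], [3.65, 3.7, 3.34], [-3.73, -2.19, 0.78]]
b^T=[[-1.36,3.65,-3.73], [2.26,3.7,-2.19], [2.96,3.34,0.78]]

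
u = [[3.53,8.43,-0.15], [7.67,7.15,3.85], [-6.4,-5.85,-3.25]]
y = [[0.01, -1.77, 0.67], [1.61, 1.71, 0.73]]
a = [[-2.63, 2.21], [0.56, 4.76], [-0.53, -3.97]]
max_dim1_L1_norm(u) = 18.67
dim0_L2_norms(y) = [1.61, 2.46, 0.99]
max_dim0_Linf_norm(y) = 1.77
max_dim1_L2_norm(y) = 2.46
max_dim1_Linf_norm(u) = 8.43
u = a @ y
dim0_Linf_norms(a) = [2.63, 4.76]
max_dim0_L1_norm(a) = 10.94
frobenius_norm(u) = 17.15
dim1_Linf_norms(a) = [2.63, 4.76, 3.97]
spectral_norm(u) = 16.62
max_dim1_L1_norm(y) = 4.05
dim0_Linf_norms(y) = [1.61, 1.77, 0.73]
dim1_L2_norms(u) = [9.14, 11.17, 9.26]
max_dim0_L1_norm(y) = 3.48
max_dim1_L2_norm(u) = 11.17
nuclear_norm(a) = 9.32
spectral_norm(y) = 2.76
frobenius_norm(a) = 7.13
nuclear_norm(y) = 4.18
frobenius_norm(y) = 3.10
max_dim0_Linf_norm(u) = 8.43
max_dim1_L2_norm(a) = 4.79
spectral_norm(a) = 6.58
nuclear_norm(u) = 20.86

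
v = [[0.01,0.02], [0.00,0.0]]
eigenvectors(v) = [[1.0, -0.89],[0.0, 0.45]]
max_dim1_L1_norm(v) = 0.03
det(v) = 0.00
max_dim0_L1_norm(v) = 0.02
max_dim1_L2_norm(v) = 0.02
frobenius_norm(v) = 0.02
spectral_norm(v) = 0.02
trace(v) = 0.01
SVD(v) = [[1.0, 0.0], [0.00, 1.0]] @ diag([0.022360679774997897, 0.0]) @ [[0.45, 0.89], [-0.89, 0.45]]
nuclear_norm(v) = 0.02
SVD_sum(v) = [[0.01,0.02], [0.00,0.0]] + [[0.00, 0.00], [-0.0, 0.00]]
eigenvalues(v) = [0.01, 0.0]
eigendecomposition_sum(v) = [[0.01, 0.02], [0.00, 0.0]] + [[0.0, -0.0], [0.00, 0.00]]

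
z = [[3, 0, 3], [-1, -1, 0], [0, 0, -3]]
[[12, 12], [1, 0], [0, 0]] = z @ [[4, 4], [-5, -4], [0, 0]]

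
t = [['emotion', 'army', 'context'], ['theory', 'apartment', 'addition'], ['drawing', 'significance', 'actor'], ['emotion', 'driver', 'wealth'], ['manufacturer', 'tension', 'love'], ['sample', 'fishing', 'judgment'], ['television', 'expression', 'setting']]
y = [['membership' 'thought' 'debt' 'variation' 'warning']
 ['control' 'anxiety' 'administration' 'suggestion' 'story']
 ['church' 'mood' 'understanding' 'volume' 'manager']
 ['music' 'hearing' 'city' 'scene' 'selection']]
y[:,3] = ['variation', 'suggestion', 'volume', 'scene']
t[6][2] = 'setting'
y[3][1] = 'hearing'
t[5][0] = 'sample'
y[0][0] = 'membership'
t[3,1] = 'driver'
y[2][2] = 'understanding'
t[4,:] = ['manufacturer', 'tension', 'love']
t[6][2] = 'setting'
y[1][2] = 'administration'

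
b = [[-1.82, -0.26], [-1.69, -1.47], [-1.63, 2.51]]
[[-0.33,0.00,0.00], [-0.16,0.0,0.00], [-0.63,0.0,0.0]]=b @ [[0.20, -0.0, -0.00], [-0.12, 0.0, 0.0]]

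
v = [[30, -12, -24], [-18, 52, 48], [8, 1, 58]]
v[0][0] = 30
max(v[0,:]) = 30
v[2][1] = 1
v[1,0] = -18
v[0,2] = -24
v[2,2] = 58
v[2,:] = [8, 1, 58]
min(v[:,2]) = -24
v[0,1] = -12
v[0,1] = -12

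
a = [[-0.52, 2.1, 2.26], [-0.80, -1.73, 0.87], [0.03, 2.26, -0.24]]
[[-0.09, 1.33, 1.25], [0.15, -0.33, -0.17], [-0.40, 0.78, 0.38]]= a@[[0.36, -0.16, 0.19],[-0.16, 0.37, 0.21],[0.19, 0.21, 0.4]]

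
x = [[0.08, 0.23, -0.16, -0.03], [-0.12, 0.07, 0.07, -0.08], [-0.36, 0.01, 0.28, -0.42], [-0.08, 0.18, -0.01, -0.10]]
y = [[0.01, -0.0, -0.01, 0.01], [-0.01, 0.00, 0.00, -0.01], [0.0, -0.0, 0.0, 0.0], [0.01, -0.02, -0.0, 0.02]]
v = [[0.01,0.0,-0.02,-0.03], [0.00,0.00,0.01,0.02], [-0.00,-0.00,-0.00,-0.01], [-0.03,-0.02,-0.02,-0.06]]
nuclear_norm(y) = 0.05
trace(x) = 0.33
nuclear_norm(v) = 0.11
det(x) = -0.00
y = v @ x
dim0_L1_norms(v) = [0.04, 0.02, 0.05, 0.12]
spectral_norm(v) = 0.08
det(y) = 0.00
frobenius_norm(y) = 0.04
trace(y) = 0.03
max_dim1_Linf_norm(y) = 0.02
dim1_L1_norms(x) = [0.5, 0.34, 1.07, 0.37]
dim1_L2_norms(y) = [0.02, 0.01, 0.0, 0.03]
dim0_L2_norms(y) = [0.02, 0.02, 0.01, 0.02]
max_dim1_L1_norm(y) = 0.05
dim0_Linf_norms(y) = [0.01, 0.02, 0.01, 0.02]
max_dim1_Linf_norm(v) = 0.06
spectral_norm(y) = 0.03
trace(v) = -0.05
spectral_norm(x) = 0.66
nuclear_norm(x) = 1.07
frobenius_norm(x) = 0.74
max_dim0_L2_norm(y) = 0.02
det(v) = 0.00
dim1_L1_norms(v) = [0.06, 0.03, 0.01, 0.13]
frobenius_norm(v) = 0.09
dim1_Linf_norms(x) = [0.23, 0.12, 0.42, 0.18]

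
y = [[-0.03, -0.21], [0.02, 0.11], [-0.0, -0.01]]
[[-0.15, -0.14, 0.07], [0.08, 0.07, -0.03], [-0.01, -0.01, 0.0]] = y @ [[0.60,  0.17,  0.79], [0.65,  0.64,  -0.45]]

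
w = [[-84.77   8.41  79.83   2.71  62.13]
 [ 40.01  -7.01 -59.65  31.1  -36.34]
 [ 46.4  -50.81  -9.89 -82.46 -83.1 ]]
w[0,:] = [-84.77, 8.41, 79.83, 2.71, 62.13]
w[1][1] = -7.01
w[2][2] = -9.89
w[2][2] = -9.89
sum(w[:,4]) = -57.309999999999995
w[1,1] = -7.01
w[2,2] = -9.89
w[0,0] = -84.77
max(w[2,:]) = 46.4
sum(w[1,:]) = -31.89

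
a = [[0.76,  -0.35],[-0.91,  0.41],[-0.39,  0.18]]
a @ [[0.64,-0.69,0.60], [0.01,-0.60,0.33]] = [[0.48, -0.31, 0.34], [-0.58, 0.38, -0.41], [-0.25, 0.16, -0.17]]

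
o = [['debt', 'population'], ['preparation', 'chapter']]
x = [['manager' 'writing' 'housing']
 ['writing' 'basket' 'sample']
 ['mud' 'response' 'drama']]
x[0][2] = 'housing'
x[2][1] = 'response'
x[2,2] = 'drama'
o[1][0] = 'preparation'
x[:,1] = ['writing', 'basket', 'response']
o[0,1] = 'population'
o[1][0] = 'preparation'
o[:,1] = ['population', 'chapter']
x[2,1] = 'response'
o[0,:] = ['debt', 'population']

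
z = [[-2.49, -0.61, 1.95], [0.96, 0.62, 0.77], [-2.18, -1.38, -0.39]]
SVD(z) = [[-0.77,-0.61,-0.19], [0.22,-0.53,0.82], [-0.60,0.58,0.55]] @ diag([3.8797615758510156, 2.0015571982178026, 0.15400940494834064]) @ [[0.89, 0.37, -0.28], [-0.13, -0.38, -0.91], [0.45, -0.85, 0.29]]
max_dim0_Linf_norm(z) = 2.49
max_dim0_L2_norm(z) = 3.45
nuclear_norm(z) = 6.04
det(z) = -1.20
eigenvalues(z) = [(-1+1.89j), (-1-1.89j), (-0.26+0j)]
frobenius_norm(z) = 4.37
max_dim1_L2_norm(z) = 3.22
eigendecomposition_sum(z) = [[(-1.21+0.29j),(-0.39+0.61j),0.91+1.12j], [(0.43+0.69j),(0.45+0.11j),0.50-0.79j], [-1.07-0.74j,-0.75+0.12j,-0.24+1.49j]] + [[(-1.21-0.29j), -0.39-0.61j, 0.91-1.12j], [(0.43-0.69j), 0.45-0.11j, (0.5+0.79j)], [-1.07+0.74j, -0.75-0.12j, (-0.24-1.49j)]] + [[-0.06-0.00j, 0.18-0.00j, (0.14-0j)],  [0.10+0.00j, -0.29+0.00j, -0.23+0.00j],  [-0.04-0.00j, 0.11-0.00j, (0.09-0j)]]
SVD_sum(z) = [[-2.64,  -1.1,  0.84], [0.76,  0.32,  -0.24], [-2.06,  -0.86,  0.66]] + [[0.16, 0.47, 1.12], [0.14, 0.41, 0.98], [-0.15, -0.45, -1.07]] + [[-0.01,0.02,-0.01], [0.06,-0.11,0.04], [0.04,-0.07,0.02]]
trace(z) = -2.26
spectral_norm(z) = 3.88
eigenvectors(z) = [[-0.42+0.47j,  (-0.42-0.47j),  -0.50+0.00j], [(0.38+0.16j),  0.38-0.16j,  (0.81+0j)], [(-0.66+0j),  (-0.66-0j),  (-0.31+0j)]]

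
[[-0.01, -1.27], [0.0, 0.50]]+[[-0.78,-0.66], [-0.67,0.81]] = [[-0.79, -1.93], [-0.67, 1.31]]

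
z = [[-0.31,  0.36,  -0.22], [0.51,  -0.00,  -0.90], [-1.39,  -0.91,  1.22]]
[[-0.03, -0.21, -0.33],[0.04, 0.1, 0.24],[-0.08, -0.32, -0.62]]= z @ [[0.07,0.44,0.71], [-0.03,-0.13,-0.22], [-0.01,0.14,0.14]]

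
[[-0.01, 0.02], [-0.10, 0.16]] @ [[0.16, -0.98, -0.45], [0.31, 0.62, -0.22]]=[[0.00, 0.02, 0.00],[0.03, 0.2, 0.01]]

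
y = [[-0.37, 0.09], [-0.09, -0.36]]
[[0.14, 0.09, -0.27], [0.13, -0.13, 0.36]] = y @ [[-0.44, -0.15, 0.45],  [-0.25, 0.4, -1.10]]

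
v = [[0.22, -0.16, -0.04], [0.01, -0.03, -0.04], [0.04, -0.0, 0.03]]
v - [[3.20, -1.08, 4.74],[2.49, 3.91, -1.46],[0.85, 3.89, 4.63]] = [[-2.98, 0.92, -4.78], [-2.48, -3.94, 1.42], [-0.81, -3.89, -4.6]]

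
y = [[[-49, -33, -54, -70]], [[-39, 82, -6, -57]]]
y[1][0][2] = -6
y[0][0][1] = -33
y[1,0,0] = -39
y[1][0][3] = -57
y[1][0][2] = -6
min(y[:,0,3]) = -70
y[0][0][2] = -54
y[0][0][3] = -70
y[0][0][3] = -70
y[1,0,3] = -57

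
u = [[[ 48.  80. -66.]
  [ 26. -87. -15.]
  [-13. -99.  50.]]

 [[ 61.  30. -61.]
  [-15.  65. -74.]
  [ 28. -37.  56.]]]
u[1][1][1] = 65.0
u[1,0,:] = [61.0, 30.0, -61.0]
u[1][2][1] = -37.0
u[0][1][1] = -87.0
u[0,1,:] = [26.0, -87.0, -15.0]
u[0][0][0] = 48.0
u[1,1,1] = 65.0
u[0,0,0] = 48.0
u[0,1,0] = 26.0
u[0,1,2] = -15.0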